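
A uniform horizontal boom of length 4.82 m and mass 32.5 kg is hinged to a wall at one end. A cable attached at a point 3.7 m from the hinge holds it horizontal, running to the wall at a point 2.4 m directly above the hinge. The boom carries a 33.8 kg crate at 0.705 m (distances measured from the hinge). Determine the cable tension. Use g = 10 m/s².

T ≈ 507 N

Sum moments about the hinge (the unknown hinge reaction has zero arm there).
Beam weight: 32.5 × 10 = 325 N down at 2.41 m → arm 2.41 m, τ = 325 × 2.41 = 783.2 N·m clockwise.
Crate: 33.8 × 10 = 338 N down at 0.705 m → arm 0.705 m, τ = 338 × 0.705 = 238.3 N·m clockwise.
Total clockwise load moment = 1022 N·m.
The cable tension T acts at 3.7 m; only its component perpendicular to the boom, T sinθ, produces torque. sinθ = h/√(h²+d²) = 2.4/√(2.4²+3.7²) = 0.5442.
Balancing moments: T × 3.7 × 0.5442 = 1022, giving T = 1022 / 2.014 = 507 N.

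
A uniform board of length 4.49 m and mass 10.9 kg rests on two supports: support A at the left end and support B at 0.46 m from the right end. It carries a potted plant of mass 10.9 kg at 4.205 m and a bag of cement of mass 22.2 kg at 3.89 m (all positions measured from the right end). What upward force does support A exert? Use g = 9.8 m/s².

Take moments about support B.
Beam weight: 10.9 × 9.8 = 106.8 N down at 2.245 m → arm 1.785 m, τ = 106.8 × 1.785 = 190.6 N·m counterclockwise.
Potted plant: 10.9 × 9.8 = 106.8 N down at 4.205 m → arm 3.745 m, τ = 106.8 × 3.745 = 400 N·m counterclockwise.
Bag of cement: 22.2 × 9.8 = 217.6 N down at 3.89 m → arm 3.43 m, τ = 217.6 × 3.43 = 746.4 N·m counterclockwise.
Net load moment about support B = 1337 N·m counterclockwise.
Reaction R at support A is upward at 4.49 m, arm 4.03 m → moment R × 4.03 clockwise.
Setting net torque to zero: R × 4.03 = 1337 → R = 332 N.

R_A ≈ 332 N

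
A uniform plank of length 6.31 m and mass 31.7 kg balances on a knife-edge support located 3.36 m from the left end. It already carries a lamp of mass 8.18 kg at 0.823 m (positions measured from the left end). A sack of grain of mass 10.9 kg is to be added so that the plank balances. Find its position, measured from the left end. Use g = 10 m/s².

Sum moments about the knife-edge support (at 3.36 m from the left end) (the support reaction has zero arm there).
Beam weight: 31.7 × 10 = 317 N down at 3.155 m → arm 0.205 m, τ = 317 × 0.205 = 64.98 N·m counterclockwise.
Lamp: 8.18 × 10 = 81.8 N down at 0.823 m → arm 2.537 m, τ = 81.8 × 2.537 = 207.5 N·m counterclockwise.
Net moment of existing loads = 272.5 N·m counterclockwise.
The sack of grain weighs 10.9 × 10 = 109 N and must supply an equal clockwise moment, so its lever arm about the knife-edge support is 272.5 / 109 = 2.5 m.
That puts it at 3.36 + 2.5 = 5.86 m from the left end.

x ≈ 5.86 m from the left end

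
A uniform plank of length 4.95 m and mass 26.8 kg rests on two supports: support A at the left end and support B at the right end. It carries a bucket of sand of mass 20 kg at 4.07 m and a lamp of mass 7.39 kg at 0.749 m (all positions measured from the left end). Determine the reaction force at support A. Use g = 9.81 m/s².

R_A ≈ 228 N

Taking torques about support B:
Beam weight: 26.8 × 9.81 = 262.9 N down at 2.475 m → arm 2.475 m, τ = 262.9 × 2.475 = 650.7 N·m counterclockwise.
Bucket of sand: 20 × 9.81 = 196.2 N down at 4.07 m → arm 0.88 m, τ = 196.2 × 0.88 = 172.7 N·m counterclockwise.
Lamp: 7.39 × 9.81 = 72.5 N down at 0.749 m → arm 4.201 m, τ = 72.5 × 4.201 = 304.6 N·m counterclockwise.
Net load moment about support B = 1128 N·m counterclockwise.
Reaction R at support A is upward at 0 m, arm 4.95 m → moment R × 4.95 clockwise.
Στ = 0 ⇒ R × 4.95 = 1128 ⇒ R = 228 N.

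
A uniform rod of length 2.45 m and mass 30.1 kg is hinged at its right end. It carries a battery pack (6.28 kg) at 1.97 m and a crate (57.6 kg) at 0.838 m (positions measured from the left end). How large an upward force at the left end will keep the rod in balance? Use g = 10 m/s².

F ≈ 542 N

Take moments about the right end.
Beam weight: 30.1 × 10 = 301 N down at 1.225 m → arm 1.225 m, τ = 301 × 1.225 = 368.7 N·m counterclockwise.
Battery pack: 6.28 × 10 = 62.8 N down at 1.97 m → arm 0.48 m, τ = 62.8 × 0.48 = 30.14 N·m counterclockwise.
Crate: 57.6 × 10 = 576 N down at 0.838 m → arm 1.612 m, τ = 576 × 1.612 = 928.5 N·m counterclockwise.
Net moment of the loads = 1327 N·m counterclockwise.
The upward force F acts at the left end, arm 2.45 m, giving F × 2.45 clockwise.
Setting net torque to zero: F × 2.45 = 1327 → F = 1327 / 2.45 = 542 N.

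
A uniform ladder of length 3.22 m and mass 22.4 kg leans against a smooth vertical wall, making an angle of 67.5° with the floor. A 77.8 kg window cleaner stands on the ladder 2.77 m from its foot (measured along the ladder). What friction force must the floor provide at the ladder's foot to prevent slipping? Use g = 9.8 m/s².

Taking torques about the foot of the ladder:
Ladder weight 22.4×9.8 = 219.5 N acts at 1.61 m along the ladder; its horizontal arm is 1.61·cos67.5° = 0.6161 m → τ = 135.2 N·m clockwise.
Window cleaner: 77.8×9.8 = 762.4 N at 2.77 m → arm 1.06 m → τ = 808.1 N·m clockwise.
Wall normal N acts horizontally at the top; its moment arm is the height L sinθ = 3.22·sin67.5° = 2.975 m, counterclockwise.
Στ = 0 ⇒ N × 2.975 = 943.3 ⇒ N = 317 N.
ΣFx = 0: friction at the foot balances the wall's push, so f = N_wall = 317 N.

f ≈ 317 N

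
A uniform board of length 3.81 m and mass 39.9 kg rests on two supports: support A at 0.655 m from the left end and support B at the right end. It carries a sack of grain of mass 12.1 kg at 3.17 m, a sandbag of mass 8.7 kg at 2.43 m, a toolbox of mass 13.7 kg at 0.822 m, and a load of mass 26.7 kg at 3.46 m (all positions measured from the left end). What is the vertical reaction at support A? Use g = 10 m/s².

R_A ≈ 463 N

About support B:
Beam weight: 39.9 × 10 = 399 N down at 1.905 m → arm 1.905 m, τ = 399 × 1.905 = 760.1 N·m counterclockwise.
Sack of grain: 12.1 × 10 = 121 N down at 3.17 m → arm 0.64 m, τ = 121 × 0.64 = 77.44 N·m counterclockwise.
Sandbag: 8.7 × 10 = 87 N down at 2.43 m → arm 1.38 m, τ = 87 × 1.38 = 120.1 N·m counterclockwise.
Toolbox: 13.7 × 10 = 137 N down at 0.822 m → arm 2.988 m, τ = 137 × 2.988 = 409.4 N·m counterclockwise.
Load: 26.7 × 10 = 267 N down at 3.46 m → arm 0.35 m, τ = 267 × 0.35 = 93.45 N·m counterclockwise.
Net load moment about support B = 1460 N·m counterclockwise.
Reaction R at support A is upward at 0.655 m, arm 3.155 m → moment R × 3.155 clockwise.
Setting net torque to zero: R × 3.155 = 1460 → R = 463 N.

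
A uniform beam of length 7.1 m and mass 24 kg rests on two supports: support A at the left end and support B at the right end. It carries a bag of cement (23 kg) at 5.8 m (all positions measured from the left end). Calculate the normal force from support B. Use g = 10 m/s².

Taking torques about support A:
Beam weight: 24 × 10 = 240 N down at 3.55 m → arm 3.55 m, τ = 240 × 3.55 = 852 N·m clockwise.
Bag of cement: 23 × 10 = 230 N down at 5.8 m → arm 5.8 m, τ = 230 × 5.8 = 1334 N·m clockwise.
Net load moment about support A = 2186 N·m clockwise.
Reaction R at support B is upward at 7.1 m, arm 7.1 m → moment R × 7.1 counterclockwise.
For rotational equilibrium, R × 7.1 = 2186, so R = 308 N.

R_B ≈ 308 N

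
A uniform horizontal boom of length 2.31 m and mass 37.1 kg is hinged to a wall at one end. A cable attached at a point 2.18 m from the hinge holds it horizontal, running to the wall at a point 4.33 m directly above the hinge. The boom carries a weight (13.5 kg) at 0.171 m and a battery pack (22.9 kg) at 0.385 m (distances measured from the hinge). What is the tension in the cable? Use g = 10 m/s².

T ≈ 277 N

About the hinge:
Beam weight: 37.1 × 10 = 371 N down at 1.155 m → arm 1.155 m, τ = 371 × 1.155 = 428.5 N·m clockwise.
Weight: 13.5 × 10 = 135 N down at 0.171 m → arm 0.171 m, τ = 135 × 0.171 = 23.09 N·m clockwise.
Battery pack: 22.9 × 10 = 229 N down at 0.385 m → arm 0.385 m, τ = 229 × 0.385 = 88.17 N·m clockwise.
Total clockwise load moment = 539.8 N·m.
The cable tension T acts at 2.18 m; only its component perpendicular to the boom, T sinθ, produces torque. sinθ = h/√(h²+d²) = 4.33/√(4.33²+2.18²) = 0.8932.
Balancing moments: T × 2.18 × 0.8932 = 539.8, giving T = 539.8 / 1.947 = 277 N.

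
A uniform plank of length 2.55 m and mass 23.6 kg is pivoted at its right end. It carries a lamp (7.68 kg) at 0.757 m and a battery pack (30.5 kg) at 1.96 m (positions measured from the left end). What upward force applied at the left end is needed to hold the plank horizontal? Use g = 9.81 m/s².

Choose the right end as the axis so the unknown pivot reaction has zero arm there.
Beam weight: 23.6 × 9.81 = 231.5 N down at 1.275 m → arm 1.275 m, τ = 231.5 × 1.275 = 295.2 N·m counterclockwise.
Lamp: 7.68 × 9.81 = 75.34 N down at 0.757 m → arm 1.793 m, τ = 75.34 × 1.793 = 135.1 N·m counterclockwise.
Battery pack: 30.5 × 9.81 = 299.2 N down at 1.96 m → arm 0.59 m, τ = 299.2 × 0.59 = 176.5 N·m counterclockwise.
Net moment of the loads = 606.8 N·m counterclockwise.
The upward force F acts at the left end, arm 2.55 m, giving F × 2.55 clockwise.
Setting net torque to zero: F × 2.55 = 606.8 → F = 606.8 / 2.55 = 238 N.

F ≈ 238 N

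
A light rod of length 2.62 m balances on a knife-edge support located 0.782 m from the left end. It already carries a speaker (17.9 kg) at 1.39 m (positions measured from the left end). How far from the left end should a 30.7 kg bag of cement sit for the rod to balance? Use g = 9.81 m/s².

x ≈ 0.427 m from the left end

Taking torques about the knife-edge support (at 0.782 m from the left end):
Speaker: 17.9 × 9.81 = 175.6 N down at 1.39 m → arm 0.608 m, τ = 175.6 × 0.608 = 106.8 N·m clockwise.
Net moment of existing loads = 106.8 N·m clockwise.
The bag of cement weighs 30.7 × 9.81 = 301.2 N and must supply an equal counterclockwise moment, so its lever arm about the knife-edge support is 106.8 / 301.2 = 0.355 m.
That puts it at 0.782 − 0.355 = 0.427 m from the left end.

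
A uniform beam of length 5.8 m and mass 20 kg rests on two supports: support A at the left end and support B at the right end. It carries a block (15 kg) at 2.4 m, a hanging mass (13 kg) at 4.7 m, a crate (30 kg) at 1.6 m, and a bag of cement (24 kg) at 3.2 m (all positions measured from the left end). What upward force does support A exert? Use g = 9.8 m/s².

R_A ≈ 527 N

Take moments about support B.
Beam weight: 20 × 9.8 = 196 N down at 2.9 m → arm 2.9 m, τ = 196 × 2.9 = 568.4 N·m counterclockwise.
Block: 15 × 9.8 = 147 N down at 2.4 m → arm 3.4 m, τ = 147 × 3.4 = 499.8 N·m counterclockwise.
Hanging mass: 13 × 9.8 = 127.4 N down at 4.7 m → arm 1.1 m, τ = 127.4 × 1.1 = 140.1 N·m counterclockwise.
Crate: 30 × 9.8 = 294 N down at 1.6 m → arm 4.2 m, τ = 294 × 4.2 = 1235 N·m counterclockwise.
Bag of cement: 24 × 9.8 = 235.2 N down at 3.2 m → arm 2.6 m, τ = 235.2 × 2.6 = 611.5 N·m counterclockwise.
Net load moment about support B = 3055 N·m counterclockwise.
Reaction R at support A is upward at 0 m, arm 5.8 m → moment R × 5.8 clockwise.
Setting net torque to zero: R × 5.8 = 3055 → R = 527 N.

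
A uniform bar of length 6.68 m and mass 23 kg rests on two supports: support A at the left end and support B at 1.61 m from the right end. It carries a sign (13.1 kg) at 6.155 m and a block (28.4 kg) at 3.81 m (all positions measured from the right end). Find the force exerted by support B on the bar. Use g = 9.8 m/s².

R_B ≈ 319 N

Take moments about support A.
Beam weight: 23 × 9.8 = 225.4 N down at 3.34 m → arm 3.34 m, τ = 225.4 × 3.34 = 752.8 N·m clockwise.
Sign: 13.1 × 9.8 = 128.4 N down at 6.155 m → arm 0.525 m, τ = 128.4 × 0.525 = 67.41 N·m clockwise.
Block: 28.4 × 9.8 = 278.3 N down at 3.81 m → arm 2.87 m, τ = 278.3 × 2.87 = 798.7 N·m clockwise.
Net load moment about support A = 1619 N·m clockwise.
Reaction R at support B is upward at 1.61 m, arm 5.07 m → moment R × 5.07 counterclockwise.
Setting net torque to zero: R × 5.07 = 1619 → R = 319 N.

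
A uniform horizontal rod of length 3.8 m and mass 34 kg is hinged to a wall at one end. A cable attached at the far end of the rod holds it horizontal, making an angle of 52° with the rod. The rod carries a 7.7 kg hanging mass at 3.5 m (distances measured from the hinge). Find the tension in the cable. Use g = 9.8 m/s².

About the hinge:
Beam weight: 34 × 9.8 = 333.2 N down at 1.9 m → arm 1.9 m, τ = 333.2 × 1.9 = 633.1 N·m clockwise.
Hanging mass: 7.7 × 9.8 = 75.46 N down at 3.5 m → arm 3.5 m, τ = 75.46 × 3.5 = 264.1 N·m clockwise.
Total clockwise load moment = 897.2 N·m.
The cable tension T acts at 3.8 m; only its component perpendicular to the rod, T sinθ, produces torque. sin 52° = 0.788.
Setting net torque to zero: T × 3.8 × 0.788 = 897.2 → T = 897.2 / 2.994 = 300 N.

T ≈ 300 N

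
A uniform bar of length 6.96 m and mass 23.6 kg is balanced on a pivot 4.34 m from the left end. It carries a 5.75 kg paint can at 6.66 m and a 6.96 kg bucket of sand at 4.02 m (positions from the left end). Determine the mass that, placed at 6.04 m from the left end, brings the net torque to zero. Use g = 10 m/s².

m ≈ 5.4 kg

About the pivot (at 4.34 m from the left end):
Beam weight: 23.6 × 10 = 236 N down at 3.48 m → arm 0.86 m, τ = 236 × 0.86 = 203 N·m counterclockwise.
Paint can: 5.75 × 10 = 57.5 N down at 6.66 m → arm 2.32 m, τ = 57.5 × 2.32 = 133.4 N·m clockwise.
Bucket of sand: 6.96 × 10 = 69.6 N down at 4.02 m → arm 0.32 m, τ = 69.6 × 0.32 = 22.27 N·m counterclockwise.
Net moment of known loads = 91.87 N·m counterclockwise.
An unknown mass m at 6.04 m has arm 1.7 m; its moment is m·g·1.7 clockwise.
For rotational equilibrium, m × 10 × 1.7 = 91.87, so m = 91.87 / (10 × 1.7) = 5.4 kg.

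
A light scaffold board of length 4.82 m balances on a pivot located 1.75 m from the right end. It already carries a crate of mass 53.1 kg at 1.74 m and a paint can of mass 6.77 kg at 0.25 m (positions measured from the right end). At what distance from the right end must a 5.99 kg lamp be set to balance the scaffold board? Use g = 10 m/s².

Taking torques about the pivot (at 1.75 m from the right end):
Crate: 53.1 × 10 = 531 N down at 1.74 m → arm 0.01 m, τ = 531 × 0.01 = 5.31 N·m clockwise.
Paint can: 6.77 × 10 = 67.7 N down at 0.25 m → arm 1.5 m, τ = 67.7 × 1.5 = 101.6 N·m clockwise.
Net moment of existing loads = 106.9 N·m clockwise.
The lamp weighs 5.99 × 10 = 59.9 N and must supply an equal counterclockwise moment, so its lever arm about the pivot is 106.9 / 59.9 = 1.78 m.
That puts it at 1.75 + 1.78 = 3.53 m from the right end.

x ≈ 3.53 m from the right end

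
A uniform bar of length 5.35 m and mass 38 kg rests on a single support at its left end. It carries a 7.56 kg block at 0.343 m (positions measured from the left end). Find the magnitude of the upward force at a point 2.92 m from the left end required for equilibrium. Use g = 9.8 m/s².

F ≈ 350 N

Take moments about the left end.
Beam weight: 38 × 9.8 = 372.4 N down at 2.675 m → arm 2.675 m, τ = 372.4 × 2.675 = 996.2 N·m clockwise.
Block: 7.56 × 9.8 = 74.09 N down at 0.343 m → arm 0.343 m, τ = 74.09 × 0.343 = 25.41 N·m clockwise.
Net moment of the loads = 1022 N·m clockwise.
The upward force F acts at a point 2.92 m from the left end, arm 2.92 m, giving F × 2.92 counterclockwise.
For rotational equilibrium, F × 2.92 = 1022, so F = 1022 / 2.92 = 350 N.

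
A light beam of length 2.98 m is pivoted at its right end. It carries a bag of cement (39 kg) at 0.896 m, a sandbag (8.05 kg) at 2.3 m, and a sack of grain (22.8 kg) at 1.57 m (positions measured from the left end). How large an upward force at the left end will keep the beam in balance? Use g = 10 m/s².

F ≈ 399 N

Sum moments about the right end (the unknown pivot reaction has zero arm there).
Bag of cement: 39 × 10 = 390 N down at 0.896 m → arm 2.084 m, τ = 390 × 2.084 = 812.8 N·m counterclockwise.
Sandbag: 8.05 × 10 = 80.5 N down at 2.3 m → arm 0.68 m, τ = 80.5 × 0.68 = 54.74 N·m counterclockwise.
Sack of grain: 22.8 × 10 = 228 N down at 1.57 m → arm 1.41 m, τ = 228 × 1.41 = 321.5 N·m counterclockwise.
Net moment of the loads = 1189 N·m counterclockwise.
The upward force F acts at the left end, arm 2.98 m, giving F × 2.98 clockwise.
Στ = 0 ⇒ F × 2.98 = 1189 ⇒ F = 1189 / 2.98 = 399 N.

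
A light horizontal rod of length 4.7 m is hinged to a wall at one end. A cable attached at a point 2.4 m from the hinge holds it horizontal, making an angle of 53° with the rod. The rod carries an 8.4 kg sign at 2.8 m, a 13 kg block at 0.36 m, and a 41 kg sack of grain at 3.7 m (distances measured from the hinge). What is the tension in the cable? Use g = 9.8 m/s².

T ≈ 920 N

Take moments about the hinge.
Sign: 8.4 × 9.8 = 82.32 N down at 2.8 m → arm 2.8 m, τ = 82.32 × 2.8 = 230.5 N·m clockwise.
Block: 13 × 9.8 = 127.4 N down at 0.36 m → arm 0.36 m, τ = 127.4 × 0.36 = 45.86 N·m clockwise.
Sack of grain: 41 × 9.8 = 401.8 N down at 3.7 m → arm 3.7 m, τ = 401.8 × 3.7 = 1487 N·m clockwise.
Total clockwise load moment = 1763 N·m.
The cable tension T acts at 2.4 m; only its component perpendicular to the rod, T sinθ, produces torque. sin 53° = 0.7986.
Στ = 0 ⇒ T × 2.4 × 0.7986 = 1763 ⇒ T = 1763 / 1.917 = 920 N.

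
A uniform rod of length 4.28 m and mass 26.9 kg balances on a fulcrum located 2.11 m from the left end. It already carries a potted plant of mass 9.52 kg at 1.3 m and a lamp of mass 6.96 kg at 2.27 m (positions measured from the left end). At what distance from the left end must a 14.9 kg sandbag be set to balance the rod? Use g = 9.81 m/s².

Taking torques about the fulcrum (at 2.11 m from the left end):
Beam weight: 26.9 × 9.81 = 263.9 N down at 2.14 m → arm 0.03 m, τ = 263.9 × 0.03 = 7.917 N·m clockwise.
Potted plant: 9.52 × 9.81 = 93.39 N down at 1.3 m → arm 0.81 m, τ = 93.39 × 0.81 = 75.65 N·m counterclockwise.
Lamp: 6.96 × 9.81 = 68.28 N down at 2.27 m → arm 0.16 m, τ = 68.28 × 0.16 = 10.92 N·m clockwise.
Net moment of existing loads = 56.81 N·m counterclockwise.
The sandbag weighs 14.9 × 9.81 = 146.2 N and must supply an equal clockwise moment, so its lever arm about the fulcrum is 56.81 / 146.2 = 0.389 m.
That puts it at 2.11 + 0.389 = 2.5 m from the left end.

x ≈ 2.5 m from the left end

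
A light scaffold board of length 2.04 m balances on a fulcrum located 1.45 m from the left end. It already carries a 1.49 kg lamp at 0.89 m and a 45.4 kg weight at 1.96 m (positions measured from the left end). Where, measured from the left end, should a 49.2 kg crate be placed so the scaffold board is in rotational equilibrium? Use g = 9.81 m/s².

x ≈ 0.996 m from the left end

Choose the fulcrum (at 1.45 m from the left end) as the axis so the support reaction has zero arm there.
Lamp: 1.49 × 9.81 = 14.62 N down at 0.89 m → arm 0.56 m, τ = 14.62 × 0.56 = 8.187 N·m counterclockwise.
Weight: 45.4 × 9.81 = 445.4 N down at 1.96 m → arm 0.51 m, τ = 445.4 × 0.51 = 227.2 N·m clockwise.
Net moment of existing loads = 219 N·m clockwise.
The crate weighs 49.2 × 9.81 = 482.7 N and must supply an equal counterclockwise moment, so its lever arm about the fulcrum is 219 / 482.7 = 0.454 m.
That puts it at 1.45 − 0.454 = 0.996 m from the left end.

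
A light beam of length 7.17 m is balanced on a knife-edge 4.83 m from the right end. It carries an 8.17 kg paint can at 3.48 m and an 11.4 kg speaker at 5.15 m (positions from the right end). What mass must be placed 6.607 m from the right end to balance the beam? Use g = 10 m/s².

Choose the knife-edge (at 4.83 m from the right end) as the axis so the support reaction has zero arm there.
Paint can: 8.17 × 10 = 81.7 N down at 3.48 m → arm 1.35 m, τ = 81.7 × 1.35 = 110.3 N·m clockwise.
Speaker: 11.4 × 10 = 114 N down at 5.15 m → arm 0.32 m, τ = 114 × 0.32 = 36.48 N·m counterclockwise.
Net moment of known loads = 73.82 N·m clockwise.
An unknown mass m at 6.607 m has arm 1.777 m; its moment is m·g·1.777 counterclockwise.
For rotational equilibrium, m × 10 × 1.777 = 73.82, so m = 73.82 / (10 × 1.777) = 4.15 kg.

m ≈ 4.15 kg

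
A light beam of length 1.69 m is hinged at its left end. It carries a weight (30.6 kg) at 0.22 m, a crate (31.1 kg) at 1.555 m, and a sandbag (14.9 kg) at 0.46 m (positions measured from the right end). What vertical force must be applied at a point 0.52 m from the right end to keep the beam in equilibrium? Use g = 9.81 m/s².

F ≈ 566 N

Choose the left end as the axis so the unknown pivot reaction has zero arm there.
Weight: 30.6 × 9.81 = 300.2 N down at 0.22 m → arm 1.47 m, τ = 300.2 × 1.47 = 441.3 N·m clockwise.
Crate: 31.1 × 9.81 = 305.1 N down at 1.555 m → arm 0.135 m, τ = 305.1 × 0.135 = 41.19 N·m clockwise.
Sandbag: 14.9 × 9.81 = 146.2 N down at 0.46 m → arm 1.23 m, τ = 146.2 × 1.23 = 179.8 N·m clockwise.
Net moment of the loads = 662.3 N·m clockwise.
The upward force F acts at a point 0.52 m from the right end, arm 1.17 m, giving F × 1.17 counterclockwise.
Balancing moments: F × 1.17 = 662.3, giving F = 662.3 / 1.17 = 566 N.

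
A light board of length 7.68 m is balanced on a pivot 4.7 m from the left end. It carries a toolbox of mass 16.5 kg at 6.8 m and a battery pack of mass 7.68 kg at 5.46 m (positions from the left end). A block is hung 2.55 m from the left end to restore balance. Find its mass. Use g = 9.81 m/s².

m ≈ 18.8 kg

About the pivot (at 4.7 m from the left end):
Toolbox: 16.5 × 9.81 = 161.9 N down at 6.8 m → arm 2.1 m, τ = 161.9 × 2.1 = 340 N·m clockwise.
Battery pack: 7.68 × 9.81 = 75.34 N down at 5.46 m → arm 0.76 m, τ = 75.34 × 0.76 = 57.26 N·m clockwise.
Net moment of known loads = 397.3 N·m clockwise.
An unknown mass m at 2.55 m has arm 2.15 m; its moment is m·g·2.15 counterclockwise.
Setting net torque to zero: m × 9.81 × 2.15 = 397.3 → m = 397.3 / (9.81 × 2.15) = 18.8 kg.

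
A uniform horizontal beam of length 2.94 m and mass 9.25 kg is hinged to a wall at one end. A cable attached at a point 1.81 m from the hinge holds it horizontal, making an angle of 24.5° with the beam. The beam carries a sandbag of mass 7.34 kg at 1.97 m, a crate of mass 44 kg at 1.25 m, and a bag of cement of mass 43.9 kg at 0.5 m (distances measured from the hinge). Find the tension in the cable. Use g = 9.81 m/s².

About the hinge:
Beam weight: 9.25 × 9.81 = 90.74 N down at 1.47 m → arm 1.47 m, τ = 90.74 × 1.47 = 133.4 N·m clockwise.
Sandbag: 7.34 × 9.81 = 72.01 N down at 1.97 m → arm 1.97 m, τ = 72.01 × 1.97 = 141.9 N·m clockwise.
Crate: 44 × 9.81 = 431.6 N down at 1.25 m → arm 1.25 m, τ = 431.6 × 1.25 = 539.5 N·m clockwise.
Bag of cement: 43.9 × 9.81 = 430.7 N down at 0.5 m → arm 0.5 m, τ = 430.7 × 0.5 = 215.3 N·m clockwise.
Total clockwise load moment = 1030 N·m.
The cable tension T acts at 1.81 m; only its component perpendicular to the beam, T sinθ, produces torque. sin 24.5° = 0.4147.
Setting net torque to zero: T × 1.81 × 0.4147 = 1030 → T = 1030 / 0.7506 = 1370 N.

T ≈ 1370 N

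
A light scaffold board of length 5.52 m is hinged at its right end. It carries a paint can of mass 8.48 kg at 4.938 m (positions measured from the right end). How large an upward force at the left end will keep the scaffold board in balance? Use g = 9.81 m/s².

F ≈ 74.4 N

Taking torques about the right end:
Paint can: 8.48 × 9.81 = 83.19 N down at 4.938 m → arm 4.938 m, τ = 83.19 × 4.938 = 410.8 N·m counterclockwise.
Net moment of the loads = 410.8 N·m counterclockwise.
The upward force F acts at the left end, arm 5.52 m, giving F × 5.52 clockwise.
Balancing moments: F × 5.52 = 410.8, giving F = 410.8 / 5.52 = 74.4 N.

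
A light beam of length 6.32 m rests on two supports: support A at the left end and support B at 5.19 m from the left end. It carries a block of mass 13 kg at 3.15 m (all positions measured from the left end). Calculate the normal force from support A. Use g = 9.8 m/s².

Taking torques about support B:
Block: 13 × 9.8 = 127.4 N down at 3.15 m → arm 2.04 m, τ = 127.4 × 2.04 = 259.9 N·m counterclockwise.
Net load moment about support B = 259.9 N·m counterclockwise.
Reaction R at support A is upward at 0 m, arm 5.19 m → moment R × 5.19 clockwise.
Στ = 0 ⇒ R × 5.19 = 259.9 ⇒ R = 50.1 N.

R_A ≈ 50.1 N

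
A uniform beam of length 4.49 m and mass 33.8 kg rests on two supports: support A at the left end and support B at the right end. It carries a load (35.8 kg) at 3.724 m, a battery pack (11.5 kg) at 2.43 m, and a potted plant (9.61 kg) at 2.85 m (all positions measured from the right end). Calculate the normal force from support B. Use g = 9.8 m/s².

R_B ≈ 312 N

Sum moments about support A (its reaction then has zero moment arm).
Beam weight: 33.8 × 9.8 = 331.2 N down at 2.245 m → arm 2.245 m, τ = 331.2 × 2.245 = 743.5 N·m clockwise.
Load: 35.8 × 9.8 = 350.8 N down at 3.724 m → arm 0.766 m, τ = 350.8 × 0.766 = 268.7 N·m clockwise.
Battery pack: 11.5 × 9.8 = 112.7 N down at 2.43 m → arm 2.06 m, τ = 112.7 × 2.06 = 232.2 N·m clockwise.
Potted plant: 9.61 × 9.8 = 94.18 N down at 2.85 m → arm 1.64 m, τ = 94.18 × 1.64 = 154.5 N·m clockwise.
Net load moment about support A = 1399 N·m clockwise.
Reaction R at support B is upward at 0 m, arm 4.49 m → moment R × 4.49 counterclockwise.
For rotational equilibrium, R × 4.49 = 1399, so R = 312 N.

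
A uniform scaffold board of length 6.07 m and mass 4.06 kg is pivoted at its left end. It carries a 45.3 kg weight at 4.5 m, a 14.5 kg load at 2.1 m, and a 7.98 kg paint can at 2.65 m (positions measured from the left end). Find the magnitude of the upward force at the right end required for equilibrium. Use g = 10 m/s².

F ≈ 441 N

Choose the left end as the axis so the unknown pivot reaction has zero arm there.
Beam weight: 4.06 × 10 = 40.6 N down at 3.035 m → arm 3.035 m, τ = 40.6 × 3.035 = 123.2 N·m clockwise.
Weight: 45.3 × 10 = 453 N down at 4.5 m → arm 4.5 m, τ = 453 × 4.5 = 2038 N·m clockwise.
Load: 14.5 × 10 = 145 N down at 2.1 m → arm 2.1 m, τ = 145 × 2.1 = 304.5 N·m clockwise.
Paint can: 7.98 × 10 = 79.8 N down at 2.65 m → arm 2.65 m, τ = 79.8 × 2.65 = 211.5 N·m clockwise.
Net moment of the loads = 2677 N·m clockwise.
The upward force F acts at the right end, arm 6.07 m, giving F × 6.07 counterclockwise.
Στ = 0 ⇒ F × 6.07 = 2677 ⇒ F = 2677 / 6.07 = 441 N.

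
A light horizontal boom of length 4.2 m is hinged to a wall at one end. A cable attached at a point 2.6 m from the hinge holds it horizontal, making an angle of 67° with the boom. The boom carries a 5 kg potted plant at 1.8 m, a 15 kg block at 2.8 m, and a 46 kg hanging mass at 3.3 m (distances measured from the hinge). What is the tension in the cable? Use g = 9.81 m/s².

Sum moments about the hinge (the unknown hinge reaction has zero arm there).
Potted plant: 5 × 9.81 = 49.05 N down at 1.8 m → arm 1.8 m, τ = 49.05 × 1.8 = 88.29 N·m clockwise.
Block: 15 × 9.81 = 147.2 N down at 2.8 m → arm 2.8 m, τ = 147.2 × 2.8 = 412.2 N·m clockwise.
Hanging mass: 46 × 9.81 = 451.3 N down at 3.3 m → arm 3.3 m, τ = 451.3 × 3.3 = 1489 N·m clockwise.
Total clockwise load moment = 1989 N·m.
The cable tension T acts at 2.6 m; only its component perpendicular to the boom, T sinθ, produces torque. sin 67° = 0.9205.
Setting net torque to zero: T × 2.6 × 0.9205 = 1989 → T = 1989 / 2.393 = 831 N.

T ≈ 831 N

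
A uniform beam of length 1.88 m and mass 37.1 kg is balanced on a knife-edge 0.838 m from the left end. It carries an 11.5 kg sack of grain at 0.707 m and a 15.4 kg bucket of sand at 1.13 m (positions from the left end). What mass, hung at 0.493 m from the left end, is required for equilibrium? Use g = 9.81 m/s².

m ≈ 19.6 kg

Take moments about the knife-edge (at 0.838 m from the left end).
Beam weight: 37.1 × 9.81 = 364 N down at 0.94 m → arm 0.102 m, τ = 364 × 0.102 = 37.13 N·m clockwise.
Sack of grain: 11.5 × 9.81 = 112.8 N down at 0.707 m → arm 0.131 m, τ = 112.8 × 0.131 = 14.78 N·m counterclockwise.
Bucket of sand: 15.4 × 9.81 = 151.1 N down at 1.13 m → arm 0.292 m, τ = 151.1 × 0.292 = 44.12 N·m clockwise.
Net moment of known loads = 66.47 N·m clockwise.
An unknown mass m at 0.493 m has arm 0.345 m; its moment is m·g·0.345 counterclockwise.
Στ = 0 ⇒ m × 9.81 × 0.345 = 66.47 ⇒ m = 66.47 / (9.81 × 0.345) = 19.6 kg.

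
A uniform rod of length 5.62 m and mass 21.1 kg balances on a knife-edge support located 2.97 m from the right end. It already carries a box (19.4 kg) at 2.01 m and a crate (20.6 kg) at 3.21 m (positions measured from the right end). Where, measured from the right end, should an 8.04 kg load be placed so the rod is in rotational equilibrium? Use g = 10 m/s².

x ≈ 5.09 m from the right end

Sum moments about the knife-edge support (at 2.97 m from the right end) (the support reaction has zero arm there).
Beam weight: 21.1 × 10 = 211 N down at 2.81 m → arm 0.16 m, τ = 211 × 0.16 = 33.76 N·m clockwise.
Box: 19.4 × 10 = 194 N down at 2.01 m → arm 0.96 m, τ = 194 × 0.96 = 186.2 N·m clockwise.
Crate: 20.6 × 10 = 206 N down at 3.21 m → arm 0.24 m, τ = 206 × 0.24 = 49.44 N·m counterclockwise.
Net moment of existing loads = 170.5 N·m clockwise.
The load weighs 8.04 × 10 = 80.4 N and must supply an equal counterclockwise moment, so its lever arm about the knife-edge support is 170.5 / 80.4 = 2.12 m.
That puts it at 2.97 + 2.12 = 5.09 m from the right end.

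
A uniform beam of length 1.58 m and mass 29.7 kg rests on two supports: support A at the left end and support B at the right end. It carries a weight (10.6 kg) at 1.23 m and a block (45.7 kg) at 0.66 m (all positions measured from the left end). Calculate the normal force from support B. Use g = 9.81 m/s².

R_B ≈ 414 N

Take moments about support A.
Beam weight: 29.7 × 9.81 = 291.4 N down at 0.79 m → arm 0.79 m, τ = 291.4 × 0.79 = 230.2 N·m clockwise.
Weight: 10.6 × 9.81 = 104 N down at 1.23 m → arm 1.23 m, τ = 104 × 1.23 = 127.9 N·m clockwise.
Block: 45.7 × 9.81 = 448.3 N down at 0.66 m → arm 0.66 m, τ = 448.3 × 0.66 = 295.9 N·m clockwise.
Net load moment about support A = 654 N·m clockwise.
Reaction R at support B is upward at 1.58 m, arm 1.58 m → moment R × 1.58 counterclockwise.
Στ = 0 ⇒ R × 1.58 = 654 ⇒ R = 414 N.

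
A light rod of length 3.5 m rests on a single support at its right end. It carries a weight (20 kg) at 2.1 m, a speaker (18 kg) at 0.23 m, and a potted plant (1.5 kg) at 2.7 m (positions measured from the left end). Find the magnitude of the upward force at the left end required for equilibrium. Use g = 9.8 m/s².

Choose the right end as the axis so the unknown pivot reaction has zero arm there.
Weight: 20 × 9.8 = 196 N down at 2.1 m → arm 1.4 m, τ = 196 × 1.4 = 274.4 N·m counterclockwise.
Speaker: 18 × 9.8 = 176.4 N down at 0.23 m → arm 3.27 m, τ = 176.4 × 3.27 = 576.8 N·m counterclockwise.
Potted plant: 1.5 × 9.8 = 14.7 N down at 2.7 m → arm 0.8 m, τ = 14.7 × 0.8 = 11.76 N·m counterclockwise.
Net moment of the loads = 863 N·m counterclockwise.
The upward force F acts at the left end, arm 3.5 m, giving F × 3.5 clockwise.
Setting net torque to zero: F × 3.5 = 863 → F = 863 / 3.5 = 247 N.

F ≈ 247 N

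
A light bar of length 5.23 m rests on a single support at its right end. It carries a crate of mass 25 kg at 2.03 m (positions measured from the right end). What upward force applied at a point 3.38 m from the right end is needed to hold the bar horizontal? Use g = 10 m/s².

Taking torques about the right end:
Crate: 25 × 10 = 250 N down at 2.03 m → arm 2.03 m, τ = 250 × 2.03 = 507.5 N·m counterclockwise.
Net moment of the loads = 507.5 N·m counterclockwise.
The upward force F acts at a point 3.38 m from the right end, arm 3.38 m, giving F × 3.38 clockwise.
Balancing moments: F × 3.38 = 507.5, giving F = 507.5 / 3.38 = 150 N.

F ≈ 150 N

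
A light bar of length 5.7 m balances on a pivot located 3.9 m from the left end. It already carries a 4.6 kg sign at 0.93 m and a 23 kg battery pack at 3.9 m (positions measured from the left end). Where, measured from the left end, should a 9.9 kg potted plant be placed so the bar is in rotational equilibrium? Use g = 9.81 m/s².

Taking torques about the pivot (at 3.9 m from the left end):
Sign: 4.6 × 9.81 = 45.13 N down at 0.93 m → arm 2.97 m, τ = 45.13 × 2.97 = 134 N·m counterclockwise.
Battery pack: acts at the pivot, moment arm 0 → no torque.
Net moment of existing loads = 134 N·m counterclockwise.
The potted plant weighs 9.9 × 9.81 = 97.12 N and must supply an equal clockwise moment, so its lever arm about the pivot is 134 / 97.12 = 1.38 m.
That puts it at 3.9 + 1.38 = 5.28 m from the left end.

x ≈ 5.28 m from the left end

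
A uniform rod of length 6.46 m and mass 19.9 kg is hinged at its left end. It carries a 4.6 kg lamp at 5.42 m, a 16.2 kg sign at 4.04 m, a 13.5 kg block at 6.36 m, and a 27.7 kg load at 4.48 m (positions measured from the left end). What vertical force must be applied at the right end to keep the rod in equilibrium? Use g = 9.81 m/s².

Choose the left end as the axis so the unknown pivot reaction has zero arm there.
Beam weight: 19.9 × 9.81 = 195.2 N down at 3.23 m → arm 3.23 m, τ = 195.2 × 3.23 = 630.5 N·m clockwise.
Lamp: 4.6 × 9.81 = 45.13 N down at 5.42 m → arm 5.42 m, τ = 45.13 × 5.42 = 244.6 N·m clockwise.
Sign: 16.2 × 9.81 = 158.9 N down at 4.04 m → arm 4.04 m, τ = 158.9 × 4.04 = 642 N·m clockwise.
Block: 13.5 × 9.81 = 132.4 N down at 6.36 m → arm 6.36 m, τ = 132.4 × 6.36 = 842.1 N·m clockwise.
Load: 27.7 × 9.81 = 271.7 N down at 4.48 m → arm 4.48 m, τ = 271.7 × 4.48 = 1217 N·m clockwise.
Net moment of the loads = 3576 N·m clockwise.
The upward force F acts at the right end, arm 6.46 m, giving F × 6.46 counterclockwise.
Στ = 0 ⇒ F × 6.46 = 3576 ⇒ F = 3576 / 6.46 = 554 N.

F ≈ 554 N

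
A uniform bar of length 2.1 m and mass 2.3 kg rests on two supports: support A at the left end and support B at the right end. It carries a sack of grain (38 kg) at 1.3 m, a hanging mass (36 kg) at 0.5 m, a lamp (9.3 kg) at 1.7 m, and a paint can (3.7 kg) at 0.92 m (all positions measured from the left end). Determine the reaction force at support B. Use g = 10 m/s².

R_B ≈ 424 N

Take moments about support A.
Beam weight: 2.3 × 10 = 23 N down at 1.05 m → arm 1.05 m, τ = 23 × 1.05 = 24.15 N·m clockwise.
Sack of grain: 38 × 10 = 380 N down at 1.3 m → arm 1.3 m, τ = 380 × 1.3 = 494 N·m clockwise.
Hanging mass: 36 × 10 = 360 N down at 0.5 m → arm 0.5 m, τ = 360 × 0.5 = 180 N·m clockwise.
Lamp: 9.3 × 10 = 93 N down at 1.7 m → arm 1.7 m, τ = 93 × 1.7 = 158.1 N·m clockwise.
Paint can: 3.7 × 10 = 37 N down at 0.92 m → arm 0.92 m, τ = 37 × 0.92 = 34.04 N·m clockwise.
Net load moment about support A = 890.3 N·m clockwise.
Reaction R at support B is upward at 2.1 m, arm 2.1 m → moment R × 2.1 counterclockwise.
Balancing moments: R × 2.1 = 890.3, giving R = 424 N.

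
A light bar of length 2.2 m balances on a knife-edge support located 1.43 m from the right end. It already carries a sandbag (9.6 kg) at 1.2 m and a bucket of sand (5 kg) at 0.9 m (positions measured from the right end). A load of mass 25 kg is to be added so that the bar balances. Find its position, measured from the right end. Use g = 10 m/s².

Choose the knife-edge support (at 1.43 m from the right end) as the axis so the support reaction has zero arm there.
Sandbag: 9.6 × 10 = 96 N down at 1.2 m → arm 0.23 m, τ = 96 × 0.23 = 22.08 N·m clockwise.
Bucket of sand: 5 × 10 = 50 N down at 0.9 m → arm 0.53 m, τ = 50 × 0.53 = 26.5 N·m clockwise.
Net moment of existing loads = 48.58 N·m clockwise.
The load weighs 25 × 10 = 250 N and must supply an equal counterclockwise moment, so its lever arm about the knife-edge support is 48.58 / 250 = 0.194 m.
That puts it at 1.43 + 0.194 = 1.62 m from the right end.

x ≈ 1.62 m from the right end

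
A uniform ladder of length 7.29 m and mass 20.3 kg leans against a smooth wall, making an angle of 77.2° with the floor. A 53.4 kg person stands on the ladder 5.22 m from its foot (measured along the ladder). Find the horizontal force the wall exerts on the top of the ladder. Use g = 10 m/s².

N_wall ≈ 110 N

Taking torques about the foot of the ladder:
Ladder weight 20.3×10 = 203 N acts at 3.645 m along the ladder; its horizontal arm is 3.645·cos77.2° = 0.8075 m → τ = 163.9 N·m clockwise.
Person: 53.4×10 = 534 N at 5.22 m → arm 1.156 m → τ = 617.3 N·m clockwise.
Wall normal N acts horizontally at the top; its moment arm is the height L sinθ = 7.29·sin77.2° = 7.109 m, counterclockwise.
Setting net torque to zero: N × 7.109 = 781.2 → N = 110 N.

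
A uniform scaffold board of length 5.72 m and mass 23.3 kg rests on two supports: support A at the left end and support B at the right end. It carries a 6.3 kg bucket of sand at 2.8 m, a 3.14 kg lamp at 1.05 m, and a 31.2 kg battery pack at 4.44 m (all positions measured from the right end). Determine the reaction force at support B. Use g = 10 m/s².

R_B ≈ 244 N

Take moments about support A.
Beam weight: 23.3 × 10 = 233 N down at 2.86 m → arm 2.86 m, τ = 233 × 2.86 = 666.4 N·m clockwise.
Bucket of sand: 6.3 × 10 = 63 N down at 2.8 m → arm 2.92 m, τ = 63 × 2.92 = 184 N·m clockwise.
Lamp: 3.14 × 10 = 31.4 N down at 1.05 m → arm 4.67 m, τ = 31.4 × 4.67 = 146.6 N·m clockwise.
Battery pack: 31.2 × 10 = 312 N down at 4.44 m → arm 1.28 m, τ = 312 × 1.28 = 399.4 N·m clockwise.
Net load moment about support A = 1396 N·m clockwise.
Reaction R at support B is upward at 0 m, arm 5.72 m → moment R × 5.72 counterclockwise.
Balancing moments: R × 5.72 = 1396, giving R = 244 N.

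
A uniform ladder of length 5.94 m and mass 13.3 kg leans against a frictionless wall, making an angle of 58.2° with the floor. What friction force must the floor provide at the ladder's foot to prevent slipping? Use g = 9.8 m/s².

f ≈ 40.4 N

About the foot of the ladder:
Ladder weight 13.3×9.8 = 130.3 N acts at 2.97 m along the ladder; its horizontal arm is 2.97·cos58.2° = 1.565 m → τ = 203.9 N·m clockwise.
Wall normal N acts horizontally at the top; its moment arm is the height L sinθ = 5.94·sin58.2° = 5.048 m, counterclockwise.
Balancing moments: N × 5.048 = 203.9, giving N = 40.4 N.
ΣFx = 0: friction at the foot balances the wall's push, so f = N_wall = 40.4 N.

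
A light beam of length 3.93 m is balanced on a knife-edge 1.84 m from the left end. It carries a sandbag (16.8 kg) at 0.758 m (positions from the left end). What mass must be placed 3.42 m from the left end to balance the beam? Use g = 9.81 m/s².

Take moments about the knife-edge (at 1.84 m from the left end).
Sandbag: 16.8 × 9.81 = 164.8 N down at 0.758 m → arm 1.082 m, τ = 164.8 × 1.082 = 178.3 N·m counterclockwise.
Net moment of known loads = 178.3 N·m counterclockwise.
An unknown mass m at 3.42 m has arm 1.58 m; its moment is m·g·1.58 clockwise.
For rotational equilibrium, m × 9.81 × 1.58 = 178.3, so m = 178.3 / (9.81 × 1.58) = 11.5 kg.

m ≈ 11.5 kg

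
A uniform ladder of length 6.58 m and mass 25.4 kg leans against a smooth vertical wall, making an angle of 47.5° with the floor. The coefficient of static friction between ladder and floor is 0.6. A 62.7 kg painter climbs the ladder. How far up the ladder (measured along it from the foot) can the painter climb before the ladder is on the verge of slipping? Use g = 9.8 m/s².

Take moments about the foot of the ladder.
Ladder weight 25.4×9.8 = 248.9 N acts at 3.29 m along the ladder; its horizontal arm is 3.29·cos47.5° = 2.223 m → τ = 553.3 N·m clockwise.
Painter weight 62.7×9.8 = 614.5 N at distance d → arm d·cos47.5° → τ = 614.5·d·0.6756 clockwise.
Wall normal N at the top has arm L sinθ = 4.851 m counterclockwise, so Στ = 0 gives N·4.851 = 553.3 + 415.2·d.
ΣFy = 0 ⇒ N_floor = 863.4 N, so the maximum friction is μ_s·N_floor = 0.6×863.4 = 518 N. ΣFx = 0 ⇒ N_wall = f, so at the slipping point N = 518 N.
Substituting: 518×4.851 = 553.3 + 415.2·d ⇒ d = (2513 − 553.3) / 415.2 = 4.72 m.

d ≈ 4.72 m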